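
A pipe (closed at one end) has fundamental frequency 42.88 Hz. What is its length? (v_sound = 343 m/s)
L = v/(4f₁) = 2 m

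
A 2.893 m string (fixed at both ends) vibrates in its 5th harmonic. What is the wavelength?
λₙ = 2L/n = 1.157 m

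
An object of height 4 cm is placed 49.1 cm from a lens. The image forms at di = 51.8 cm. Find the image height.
hi = (-di/do) × ho = -4.22 cm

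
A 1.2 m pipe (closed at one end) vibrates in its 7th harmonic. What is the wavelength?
λₙ = 4L/n = 0.6857 m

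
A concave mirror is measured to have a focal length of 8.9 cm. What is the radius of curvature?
R = 2|f| = 17.8 cm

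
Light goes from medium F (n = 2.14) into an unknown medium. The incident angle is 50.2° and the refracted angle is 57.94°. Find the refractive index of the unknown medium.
n₂ = n₁·sin θ₁ / sin θ₂ = 1.94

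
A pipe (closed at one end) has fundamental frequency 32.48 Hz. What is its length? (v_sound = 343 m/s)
L = v/(4f₁) = 2.64 m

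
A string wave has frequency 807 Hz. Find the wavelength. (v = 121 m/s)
λ = v/f = 0.1499 m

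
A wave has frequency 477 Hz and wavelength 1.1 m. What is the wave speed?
v = fλ = 524.7 m/s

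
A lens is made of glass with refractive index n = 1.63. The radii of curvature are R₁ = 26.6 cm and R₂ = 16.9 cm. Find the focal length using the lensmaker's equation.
1/f = (n − 1)(1/R₁ − 1/R₂) → f = -73.56 cm (diverging lens)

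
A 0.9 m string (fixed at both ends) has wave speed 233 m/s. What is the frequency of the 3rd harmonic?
fₙ = nv/(2L) = 388.3 Hz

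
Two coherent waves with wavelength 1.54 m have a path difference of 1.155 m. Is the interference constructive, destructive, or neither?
neither (partial) — path difference = 0.75λ, neither a whole number of wavelengths nor an odd multiple of λ/2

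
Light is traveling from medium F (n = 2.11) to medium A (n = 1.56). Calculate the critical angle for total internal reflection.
θc = arcsin(n₂/n₁) = 47.67°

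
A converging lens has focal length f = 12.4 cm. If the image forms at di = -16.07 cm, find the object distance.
1/do = 1/f − 1/di → do = 6.999 cm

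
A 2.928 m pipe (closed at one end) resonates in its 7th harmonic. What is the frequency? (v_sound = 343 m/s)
fₙ = nv/(4L) = 205 Hz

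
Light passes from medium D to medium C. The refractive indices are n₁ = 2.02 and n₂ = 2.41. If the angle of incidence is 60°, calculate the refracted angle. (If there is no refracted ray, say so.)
sin θ₂ = (n₁/n₂)·sin θ₁ = 0.7259 → θ₂ = 46.54°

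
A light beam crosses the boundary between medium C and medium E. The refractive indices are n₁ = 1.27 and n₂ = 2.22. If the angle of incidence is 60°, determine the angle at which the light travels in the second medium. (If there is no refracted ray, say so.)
sin θ₂ = (n₁/n₂)·sin θ₁ = 0.4954 → θ₂ = 29.7°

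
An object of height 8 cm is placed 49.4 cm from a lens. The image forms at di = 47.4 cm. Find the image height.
hi = (-di/do) × ho = -7.676 cm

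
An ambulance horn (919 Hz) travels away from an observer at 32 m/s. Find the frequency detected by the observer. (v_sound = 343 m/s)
f_obs = f·v/(v + v_s) = 840.6 Hz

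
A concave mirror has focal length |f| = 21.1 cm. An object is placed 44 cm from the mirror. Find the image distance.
f = +21.1 cm (concave); 1/di = 1/f − 1/do → di = 40.54 cm (real image, in front of mirror)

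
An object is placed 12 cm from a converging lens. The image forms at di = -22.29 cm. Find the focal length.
1/f = 1/do + 1/di → f = 25.99 cm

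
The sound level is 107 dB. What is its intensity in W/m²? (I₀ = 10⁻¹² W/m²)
I = I₀·10^(β/10) = 5.01 × 10⁻² W/m²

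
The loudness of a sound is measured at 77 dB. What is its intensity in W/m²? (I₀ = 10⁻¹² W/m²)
I = I₀·10^(β/10) = 5.01 × 10⁻⁵ W/m²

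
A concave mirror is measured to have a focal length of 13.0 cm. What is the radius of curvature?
R = 2|f| = 26 cm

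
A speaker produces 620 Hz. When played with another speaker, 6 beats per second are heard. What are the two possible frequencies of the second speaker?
f₂ = 620 ± 6 Hz → 626 Hz or 614 Hz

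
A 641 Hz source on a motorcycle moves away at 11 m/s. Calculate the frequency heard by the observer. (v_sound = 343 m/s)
f_obs = f·v/(v + v_s) = 621.1 Hz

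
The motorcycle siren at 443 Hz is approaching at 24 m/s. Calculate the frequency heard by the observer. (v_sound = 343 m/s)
f_obs = f·v/(v − v_s) = 476.3 Hz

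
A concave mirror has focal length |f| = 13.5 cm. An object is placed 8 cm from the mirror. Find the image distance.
f = +13.5 cm (concave); 1/di = 1/f − 1/do → di = -19.64 cm (virtual image, behind mirror)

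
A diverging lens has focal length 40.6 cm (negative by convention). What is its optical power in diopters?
P = 1/f = -2.463 D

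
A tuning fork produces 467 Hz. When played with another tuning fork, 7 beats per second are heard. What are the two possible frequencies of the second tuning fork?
f₂ = 467 ± 7 Hz → 474 Hz or 460 Hz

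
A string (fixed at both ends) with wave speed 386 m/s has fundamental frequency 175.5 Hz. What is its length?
L = v/(2f₁) = 1.1 m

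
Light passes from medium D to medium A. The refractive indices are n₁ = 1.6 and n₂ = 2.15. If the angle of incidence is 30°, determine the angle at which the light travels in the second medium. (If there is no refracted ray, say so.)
sin θ₂ = (n₁/n₂)·sin θ₁ = 0.3721 → θ₂ = 21.84°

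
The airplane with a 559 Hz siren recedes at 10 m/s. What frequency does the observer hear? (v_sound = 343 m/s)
f_obs = f·v/(v + v_s) = 543.2 Hz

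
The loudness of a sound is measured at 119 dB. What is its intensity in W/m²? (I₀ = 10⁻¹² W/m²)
I = I₀·10^(β/10) = 7.94 × 10⁻¹ W/m²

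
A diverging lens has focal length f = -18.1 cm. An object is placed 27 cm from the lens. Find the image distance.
1/di = 1/f − 1/do → di = -10.84 cm (virtual image)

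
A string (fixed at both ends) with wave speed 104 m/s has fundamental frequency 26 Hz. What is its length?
L = v/(2f₁) = 2 m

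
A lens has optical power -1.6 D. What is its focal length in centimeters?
f = 1/P = -62.5 cm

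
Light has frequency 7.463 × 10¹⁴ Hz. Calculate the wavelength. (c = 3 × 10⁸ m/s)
λ = c/f = 402 nm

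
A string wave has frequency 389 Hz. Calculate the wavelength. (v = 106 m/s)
λ = v/f = 0.2725 m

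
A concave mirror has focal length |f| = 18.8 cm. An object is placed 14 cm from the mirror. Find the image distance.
f = +18.8 cm (concave); 1/di = 1/f − 1/do → di = -54.83 cm (virtual image, behind mirror)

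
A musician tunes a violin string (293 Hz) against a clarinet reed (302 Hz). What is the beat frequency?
9 Hz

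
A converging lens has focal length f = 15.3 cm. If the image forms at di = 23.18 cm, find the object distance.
1/do = 1/f − 1/di → do = 45.01 cm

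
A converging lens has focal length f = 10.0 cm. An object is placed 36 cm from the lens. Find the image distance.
1/di = 1/f − 1/do → di = 13.85 cm (real image)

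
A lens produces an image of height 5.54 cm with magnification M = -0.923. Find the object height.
ho = |hi|/|M| = 6.002 cm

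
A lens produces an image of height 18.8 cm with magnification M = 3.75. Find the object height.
ho = |hi|/|M| = 5.013 cm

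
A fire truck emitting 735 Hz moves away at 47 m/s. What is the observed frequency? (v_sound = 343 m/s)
f_obs = f·v/(v + v_s) = 646.4 Hz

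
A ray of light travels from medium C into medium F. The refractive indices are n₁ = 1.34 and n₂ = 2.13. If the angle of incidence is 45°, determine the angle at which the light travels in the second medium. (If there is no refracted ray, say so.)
sin θ₂ = (n₁/n₂)·sin θ₁ = 0.4448 → θ₂ = 26.41°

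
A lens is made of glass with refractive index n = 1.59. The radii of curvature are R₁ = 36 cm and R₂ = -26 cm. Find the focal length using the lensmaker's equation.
1/f = (n − 1)(1/R₁ − 1/R₂) → f = 25.59 cm (converging lens)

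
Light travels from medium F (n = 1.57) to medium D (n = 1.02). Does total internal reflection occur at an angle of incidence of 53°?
θc = arcsin(n₂/n₁) = 40.52°; 53° > θc, so yes — total internal reflection.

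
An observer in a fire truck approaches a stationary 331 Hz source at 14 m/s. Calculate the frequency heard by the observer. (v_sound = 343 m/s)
f_obs = f·(v + v_o)/v = 344.5 Hz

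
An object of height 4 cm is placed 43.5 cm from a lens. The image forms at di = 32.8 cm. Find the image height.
hi = (-di/do) × ho = -3.016 cm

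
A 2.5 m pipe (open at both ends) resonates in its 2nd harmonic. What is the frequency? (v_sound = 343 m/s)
fₙ = nv/(2L) = 137.2 Hz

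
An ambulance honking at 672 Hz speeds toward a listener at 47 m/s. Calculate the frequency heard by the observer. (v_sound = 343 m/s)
f_obs = f·v/(v − v_s) = 778.7 Hz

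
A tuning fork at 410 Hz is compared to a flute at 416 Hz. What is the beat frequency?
6 Hz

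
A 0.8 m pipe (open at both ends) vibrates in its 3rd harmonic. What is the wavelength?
λₙ = 2L/n = 0.5333 m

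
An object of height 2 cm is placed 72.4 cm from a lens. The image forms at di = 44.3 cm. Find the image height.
hi = (-di/do) × ho = -1.224 cm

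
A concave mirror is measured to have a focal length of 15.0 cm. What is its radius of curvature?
R = 2|f| = 30 cm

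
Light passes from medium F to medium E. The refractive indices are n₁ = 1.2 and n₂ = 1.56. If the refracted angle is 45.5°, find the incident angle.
sin θ₁ = (n₂/n₁)·sin θ₂ → θ₁ = 68.01°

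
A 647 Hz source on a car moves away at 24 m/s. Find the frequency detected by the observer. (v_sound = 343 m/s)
f_obs = f·v/(v + v_s) = 604.7 Hz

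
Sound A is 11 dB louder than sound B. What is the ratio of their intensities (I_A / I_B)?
I_A/I_B = 10^(Δβ/10) = 12.59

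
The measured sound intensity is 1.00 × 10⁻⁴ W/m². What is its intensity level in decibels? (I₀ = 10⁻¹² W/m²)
β = 10·log₁₀(I/I₀) = 80 dB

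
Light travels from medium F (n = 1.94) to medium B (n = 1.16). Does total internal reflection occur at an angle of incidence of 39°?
θc = arcsin(n₂/n₁) = 36.72°; 39° > θc, so yes — total internal reflection.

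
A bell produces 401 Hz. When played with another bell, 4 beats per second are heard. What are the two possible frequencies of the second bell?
f₂ = 401 ± 4 Hz → 405 Hz or 397 Hz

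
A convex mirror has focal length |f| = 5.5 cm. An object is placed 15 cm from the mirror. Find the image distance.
f = −5.5 cm (convex); 1/di = 1/f − 1/do → di = -4.024 cm (virtual image, behind mirror)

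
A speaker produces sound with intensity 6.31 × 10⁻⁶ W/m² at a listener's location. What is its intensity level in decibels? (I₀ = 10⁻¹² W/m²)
β = 10·log₁₀(I/I₀) = 68 dB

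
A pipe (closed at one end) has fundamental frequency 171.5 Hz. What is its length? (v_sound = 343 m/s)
L = v/(4f₁) = 0.5 m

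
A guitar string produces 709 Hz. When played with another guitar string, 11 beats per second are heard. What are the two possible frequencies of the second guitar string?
f₂ = 709 ± 11 Hz → 720 Hz or 698 Hz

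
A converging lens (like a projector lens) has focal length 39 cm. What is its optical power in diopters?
P = 1/f = 2.564 D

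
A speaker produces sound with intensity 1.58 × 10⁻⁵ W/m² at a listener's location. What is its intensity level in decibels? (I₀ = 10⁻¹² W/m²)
β = 10·log₁₀(I/I₀) = 71.99 dB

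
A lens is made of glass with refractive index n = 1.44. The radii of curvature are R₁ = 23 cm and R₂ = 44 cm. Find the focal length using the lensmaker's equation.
1/f = (n − 1)(1/R₁ − 1/R₂) → f = 109.5 cm (converging lens)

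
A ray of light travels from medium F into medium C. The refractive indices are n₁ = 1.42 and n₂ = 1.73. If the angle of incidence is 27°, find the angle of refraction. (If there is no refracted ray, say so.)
sin θ₂ = (n₁/n₂)·sin θ₁ = 0.3726 → θ₂ = 21.88°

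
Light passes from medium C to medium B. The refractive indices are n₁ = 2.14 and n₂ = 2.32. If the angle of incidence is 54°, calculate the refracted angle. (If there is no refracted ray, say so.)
sin θ₂ = (n₁/n₂)·sin θ₁ = 0.7462 → θ₂ = 48.27°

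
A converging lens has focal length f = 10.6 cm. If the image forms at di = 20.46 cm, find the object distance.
1/do = 1/f − 1/di → do = 22 cm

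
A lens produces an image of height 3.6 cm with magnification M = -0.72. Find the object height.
ho = |hi|/|M| = 5 cm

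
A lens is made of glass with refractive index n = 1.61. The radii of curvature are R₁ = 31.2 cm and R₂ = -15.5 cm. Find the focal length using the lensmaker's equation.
1/f = (n − 1)(1/R₁ − 1/R₂) → f = 16.98 cm (converging lens)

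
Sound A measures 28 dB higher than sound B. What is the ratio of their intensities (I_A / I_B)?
I_A/I_B = 10^(Δβ/10) = 631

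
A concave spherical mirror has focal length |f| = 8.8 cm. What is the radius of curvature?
R = 2|f| = 17.6 cm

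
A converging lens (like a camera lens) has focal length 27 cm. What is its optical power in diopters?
P = 1/f = 3.704 D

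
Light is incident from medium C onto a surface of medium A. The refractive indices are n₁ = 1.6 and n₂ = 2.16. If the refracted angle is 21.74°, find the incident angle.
sin θ₁ = (n₂/n₁)·sin θ₂ → θ₁ = 30°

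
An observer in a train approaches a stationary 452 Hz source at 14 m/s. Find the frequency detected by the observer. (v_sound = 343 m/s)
f_obs = f·(v + v_o)/v = 470.4 Hz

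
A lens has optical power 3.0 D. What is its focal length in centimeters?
f = 1/P = 33.33 cm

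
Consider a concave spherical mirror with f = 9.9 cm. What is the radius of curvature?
R = 2|f| = 19.8 cm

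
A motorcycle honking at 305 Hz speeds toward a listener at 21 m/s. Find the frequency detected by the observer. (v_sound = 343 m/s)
f_obs = f·v/(v − v_s) = 324.9 Hz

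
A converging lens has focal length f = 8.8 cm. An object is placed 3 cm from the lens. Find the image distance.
1/di = 1/f − 1/do → di = -4.552 cm (virtual image)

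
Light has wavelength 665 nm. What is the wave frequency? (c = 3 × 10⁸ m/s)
f = c/λ = 4.511 × 10¹⁴ Hz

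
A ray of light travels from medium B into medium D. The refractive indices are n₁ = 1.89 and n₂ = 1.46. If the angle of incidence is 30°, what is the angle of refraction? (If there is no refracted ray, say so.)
sin θ₂ = (n₁/n₂)·sin θ₁ = 0.6473 → θ₂ = 40.34°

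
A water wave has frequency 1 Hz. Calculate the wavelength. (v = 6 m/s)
λ = v/f = 6 m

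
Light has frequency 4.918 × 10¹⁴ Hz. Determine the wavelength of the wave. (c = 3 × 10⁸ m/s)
λ = c/f = 610 nm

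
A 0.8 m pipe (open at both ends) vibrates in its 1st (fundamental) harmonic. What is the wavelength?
λₙ = 2L/n = 1.6 m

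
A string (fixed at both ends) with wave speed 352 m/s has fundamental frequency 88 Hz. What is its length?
L = v/(2f₁) = 2 m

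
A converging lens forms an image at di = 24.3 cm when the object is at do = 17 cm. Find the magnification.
M = −di/do = -1.429 (inverted image)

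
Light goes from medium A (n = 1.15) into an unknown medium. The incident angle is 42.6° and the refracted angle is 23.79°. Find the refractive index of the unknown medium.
n₂ = n₁·sin θ₁ / sin θ₂ = 1.93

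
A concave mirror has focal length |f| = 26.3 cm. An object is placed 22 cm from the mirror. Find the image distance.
f = +26.3 cm (concave); 1/di = 1/f − 1/do → di = -134.6 cm (virtual image, behind mirror)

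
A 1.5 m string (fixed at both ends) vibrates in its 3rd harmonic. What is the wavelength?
λₙ = 2L/n = 1 m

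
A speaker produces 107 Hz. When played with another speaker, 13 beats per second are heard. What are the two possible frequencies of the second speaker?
f₂ = 107 ± 13 Hz → 120 Hz or 94 Hz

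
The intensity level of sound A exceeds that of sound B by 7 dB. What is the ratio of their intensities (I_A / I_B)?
I_A/I_B = 10^(Δβ/10) = 5.012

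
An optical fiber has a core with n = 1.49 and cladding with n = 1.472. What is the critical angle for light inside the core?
θc = arcsin(n_cladding/n_core) = 81.09°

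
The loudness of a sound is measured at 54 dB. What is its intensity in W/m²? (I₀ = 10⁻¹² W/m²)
I = I₀·10^(β/10) = 2.51 × 10⁻⁷ W/m²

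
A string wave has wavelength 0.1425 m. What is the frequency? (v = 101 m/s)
f = v/λ = 708.8 Hz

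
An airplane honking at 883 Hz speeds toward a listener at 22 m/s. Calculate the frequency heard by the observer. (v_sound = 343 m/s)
f_obs = f·v/(v − v_s) = 943.5 Hz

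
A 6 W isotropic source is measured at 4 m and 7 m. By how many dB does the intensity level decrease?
Δβ = 20·log₁₀(r₂/r₁) = 4.861 dB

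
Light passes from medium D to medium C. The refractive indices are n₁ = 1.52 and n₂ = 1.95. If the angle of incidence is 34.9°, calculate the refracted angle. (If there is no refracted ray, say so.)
sin θ₂ = (n₁/n₂)·sin θ₁ = 0.446 → θ₂ = 26.49°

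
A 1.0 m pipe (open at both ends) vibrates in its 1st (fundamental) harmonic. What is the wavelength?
λₙ = 2L/n = 2 m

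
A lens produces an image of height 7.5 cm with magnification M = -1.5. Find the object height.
ho = |hi|/|M| = 5 cm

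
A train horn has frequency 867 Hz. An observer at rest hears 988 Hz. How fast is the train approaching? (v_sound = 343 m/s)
v_s = v·(1 − f/f_obs) = 42.01 m/s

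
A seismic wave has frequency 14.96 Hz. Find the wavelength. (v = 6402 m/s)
λ = v/f = 427.9 m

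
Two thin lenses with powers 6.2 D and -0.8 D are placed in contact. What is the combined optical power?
P_total = P₁ + P₂ = 5.4 D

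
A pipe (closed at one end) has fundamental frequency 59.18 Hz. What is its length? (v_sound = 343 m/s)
L = v/(4f₁) = 1.449 m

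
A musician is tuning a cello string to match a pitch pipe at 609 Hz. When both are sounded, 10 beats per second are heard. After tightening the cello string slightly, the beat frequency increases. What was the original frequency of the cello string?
619 Hz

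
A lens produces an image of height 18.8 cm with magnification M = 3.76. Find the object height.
ho = |hi|/|M| = 5 cm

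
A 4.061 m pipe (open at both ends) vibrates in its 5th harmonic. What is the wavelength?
λₙ = 2L/n = 1.624 m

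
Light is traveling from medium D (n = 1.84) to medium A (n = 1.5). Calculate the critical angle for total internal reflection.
θc = arcsin(n₂/n₁) = 54.61°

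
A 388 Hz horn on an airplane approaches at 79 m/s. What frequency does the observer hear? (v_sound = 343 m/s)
f_obs = f·v/(v − v_s) = 504.1 Hz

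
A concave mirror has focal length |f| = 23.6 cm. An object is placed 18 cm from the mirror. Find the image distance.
f = +23.6 cm (concave); 1/di = 1/f − 1/do → di = -75.86 cm (virtual image, behind mirror)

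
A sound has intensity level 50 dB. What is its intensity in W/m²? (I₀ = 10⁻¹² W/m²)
I = I₀·10^(β/10) = 1.00 × 10⁻⁷ W/m²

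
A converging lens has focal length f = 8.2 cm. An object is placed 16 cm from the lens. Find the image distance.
1/di = 1/f − 1/do → di = 16.82 cm (real image)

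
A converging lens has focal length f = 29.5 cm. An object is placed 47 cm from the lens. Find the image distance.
1/di = 1/f − 1/do → di = 79.23 cm (real image)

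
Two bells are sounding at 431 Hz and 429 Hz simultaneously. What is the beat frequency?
2 Hz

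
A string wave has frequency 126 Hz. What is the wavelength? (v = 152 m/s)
λ = v/f = 1.206 m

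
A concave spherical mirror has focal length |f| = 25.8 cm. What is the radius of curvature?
R = 2|f| = 51.6 cm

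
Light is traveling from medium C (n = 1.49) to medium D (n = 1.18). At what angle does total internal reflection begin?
θc = arcsin(n₂/n₁) = 52.37°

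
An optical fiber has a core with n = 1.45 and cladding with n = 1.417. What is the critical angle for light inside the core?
θc = arcsin(n_cladding/n_core) = 77.75°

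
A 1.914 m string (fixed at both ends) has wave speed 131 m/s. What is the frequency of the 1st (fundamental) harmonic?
fₙ = nv/(2L) = 34.22 Hz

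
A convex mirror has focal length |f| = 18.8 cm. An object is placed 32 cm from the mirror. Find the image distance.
f = −18.8 cm (convex); 1/di = 1/f − 1/do → di = -11.84 cm (virtual image, behind mirror)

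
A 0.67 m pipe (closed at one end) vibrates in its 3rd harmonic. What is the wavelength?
λₙ = 4L/n = 0.8933 m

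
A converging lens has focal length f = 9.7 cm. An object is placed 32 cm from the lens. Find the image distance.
1/di = 1/f − 1/do → di = 13.92 cm (real image)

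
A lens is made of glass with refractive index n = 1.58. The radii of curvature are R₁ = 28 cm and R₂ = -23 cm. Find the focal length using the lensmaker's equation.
1/f = (n − 1)(1/R₁ − 1/R₂) → f = 21.77 cm (converging lens)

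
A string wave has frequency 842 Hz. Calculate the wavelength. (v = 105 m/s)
λ = v/f = 0.1247 m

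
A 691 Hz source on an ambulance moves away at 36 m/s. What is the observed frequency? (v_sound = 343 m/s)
f_obs = f·v/(v + v_s) = 625.4 Hz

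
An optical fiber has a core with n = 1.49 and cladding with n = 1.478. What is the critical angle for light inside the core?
θc = arcsin(n_cladding/n_core) = 82.72°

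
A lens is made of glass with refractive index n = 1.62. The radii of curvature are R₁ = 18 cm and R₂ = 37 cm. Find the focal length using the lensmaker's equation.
1/f = (n − 1)(1/R₁ − 1/R₂) → f = 56.54 cm (converging lens)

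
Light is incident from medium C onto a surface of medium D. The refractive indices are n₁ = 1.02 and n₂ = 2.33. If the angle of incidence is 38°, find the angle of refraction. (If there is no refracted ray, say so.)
sin θ₂ = (n₁/n₂)·sin θ₁ = 0.2695 → θ₂ = 15.64°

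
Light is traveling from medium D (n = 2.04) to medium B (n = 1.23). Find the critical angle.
θc = arcsin(n₂/n₁) = 37.08°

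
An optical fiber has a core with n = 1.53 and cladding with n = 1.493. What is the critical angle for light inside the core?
θc = arcsin(n_cladding/n_core) = 77.37°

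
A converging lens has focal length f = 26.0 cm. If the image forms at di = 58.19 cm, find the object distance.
1/do = 1/f − 1/di → do = 47 cm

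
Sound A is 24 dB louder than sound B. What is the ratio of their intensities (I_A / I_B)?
I_A/I_B = 10^(Δβ/10) = 251.2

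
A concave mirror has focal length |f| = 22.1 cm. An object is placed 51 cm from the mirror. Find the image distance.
f = +22.1 cm (concave); 1/di = 1/f − 1/do → di = 39 cm (real image, in front of mirror)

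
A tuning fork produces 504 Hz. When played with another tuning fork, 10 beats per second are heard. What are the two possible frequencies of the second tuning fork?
f₂ = 504 ± 10 Hz → 514 Hz or 494 Hz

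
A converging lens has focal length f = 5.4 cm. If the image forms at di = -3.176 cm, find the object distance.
1/do = 1/f − 1/di → do = 2 cm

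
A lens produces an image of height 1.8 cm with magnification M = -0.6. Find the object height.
ho = |hi|/|M| = 3 cm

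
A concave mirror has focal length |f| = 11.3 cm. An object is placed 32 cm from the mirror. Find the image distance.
f = +11.3 cm (concave); 1/di = 1/f − 1/do → di = 17.47 cm (real image, in front of mirror)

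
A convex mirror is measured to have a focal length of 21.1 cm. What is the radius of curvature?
R = 2|f| = 42.2 cm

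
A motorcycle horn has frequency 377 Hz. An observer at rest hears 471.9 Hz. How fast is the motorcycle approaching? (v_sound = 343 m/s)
v_s = v·(1 − f/f_obs) = 68.98 m/s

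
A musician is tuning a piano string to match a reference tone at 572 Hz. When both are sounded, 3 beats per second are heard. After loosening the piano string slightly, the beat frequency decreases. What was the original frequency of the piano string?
575 Hz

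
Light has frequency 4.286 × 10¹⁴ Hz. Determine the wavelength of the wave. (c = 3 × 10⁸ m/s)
λ = c/f = 700 nm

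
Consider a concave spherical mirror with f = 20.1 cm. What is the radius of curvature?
R = 2|f| = 40.2 cm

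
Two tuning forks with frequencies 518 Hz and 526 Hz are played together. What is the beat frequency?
8 Hz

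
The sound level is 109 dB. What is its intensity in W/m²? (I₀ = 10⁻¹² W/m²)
I = I₀·10^(β/10) = 7.94 × 10⁻² W/m²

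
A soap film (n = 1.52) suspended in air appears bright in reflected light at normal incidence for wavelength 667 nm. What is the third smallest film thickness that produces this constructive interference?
2nt = (m − ½)λ with m = 3 → t = (m − ½)λ/(2n) = 548.5 nm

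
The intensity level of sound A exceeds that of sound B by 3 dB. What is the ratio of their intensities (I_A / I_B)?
I_A/I_B = 10^(Δβ/10) = 1.995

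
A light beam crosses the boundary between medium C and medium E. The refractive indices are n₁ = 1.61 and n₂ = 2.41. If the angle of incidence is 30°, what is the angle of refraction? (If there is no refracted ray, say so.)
sin θ₂ = (n₁/n₂)·sin θ₁ = 0.334 → θ₂ = 19.51°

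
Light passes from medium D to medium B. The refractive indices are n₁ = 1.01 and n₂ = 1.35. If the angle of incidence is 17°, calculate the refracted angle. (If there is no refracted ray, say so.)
sin θ₂ = (n₁/n₂)·sin θ₁ = 0.2187 → θ₂ = 12.63°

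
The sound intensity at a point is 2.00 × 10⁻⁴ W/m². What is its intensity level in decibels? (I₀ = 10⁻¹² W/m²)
β = 10·log₁₀(I/I₀) = 83.01 dB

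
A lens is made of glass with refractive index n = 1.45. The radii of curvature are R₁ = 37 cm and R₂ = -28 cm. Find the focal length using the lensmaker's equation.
1/f = (n − 1)(1/R₁ − 1/R₂) → f = 35.42 cm (converging lens)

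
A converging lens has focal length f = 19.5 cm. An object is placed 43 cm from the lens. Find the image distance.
1/di = 1/f − 1/do → di = 35.68 cm (real image)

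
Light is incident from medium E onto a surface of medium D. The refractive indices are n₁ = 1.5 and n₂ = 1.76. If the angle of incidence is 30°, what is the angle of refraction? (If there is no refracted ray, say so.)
sin θ₂ = (n₁/n₂)·sin θ₁ = 0.4261 → θ₂ = 25.22°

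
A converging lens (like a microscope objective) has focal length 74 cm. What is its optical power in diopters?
P = 1/f = 1.351 D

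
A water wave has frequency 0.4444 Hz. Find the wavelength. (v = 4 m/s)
λ = v/f = 9.001 m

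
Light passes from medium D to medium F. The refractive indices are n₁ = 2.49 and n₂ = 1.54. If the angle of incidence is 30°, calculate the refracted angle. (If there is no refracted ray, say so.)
sin θ₂ = (n₁/n₂)·sin θ₁ = 0.8084 → θ₂ = 53.94°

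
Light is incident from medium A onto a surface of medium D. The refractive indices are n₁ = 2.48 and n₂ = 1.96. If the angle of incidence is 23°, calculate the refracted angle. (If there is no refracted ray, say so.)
sin θ₂ = (n₁/n₂)·sin θ₁ = 0.4944 → θ₂ = 29.63°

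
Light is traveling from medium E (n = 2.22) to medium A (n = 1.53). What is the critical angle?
θc = arcsin(n₂/n₁) = 43.57°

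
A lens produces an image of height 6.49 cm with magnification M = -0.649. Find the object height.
ho = |hi|/|M| = 10 cm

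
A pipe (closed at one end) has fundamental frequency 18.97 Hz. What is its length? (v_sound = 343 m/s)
L = v/(4f₁) = 4.52 m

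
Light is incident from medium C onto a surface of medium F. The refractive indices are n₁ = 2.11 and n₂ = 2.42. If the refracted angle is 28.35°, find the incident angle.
sin θ₁ = (n₂/n₁)·sin θ₂ → θ₁ = 33°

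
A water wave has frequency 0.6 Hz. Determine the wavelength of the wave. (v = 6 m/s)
λ = v/f = 10 m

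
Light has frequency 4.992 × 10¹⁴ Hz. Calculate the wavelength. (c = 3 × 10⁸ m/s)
λ = c/f = 601 nm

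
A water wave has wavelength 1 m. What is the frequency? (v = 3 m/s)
f = v/λ = 3 Hz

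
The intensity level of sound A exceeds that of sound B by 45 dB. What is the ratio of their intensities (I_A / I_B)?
I_A/I_B = 10^(Δβ/10) = 31620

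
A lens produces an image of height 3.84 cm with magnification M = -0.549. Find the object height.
ho = |hi|/|M| = 6.995 cm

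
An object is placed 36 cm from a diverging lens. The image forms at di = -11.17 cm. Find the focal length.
1/f = 1/do + 1/di → f = -16.19 cm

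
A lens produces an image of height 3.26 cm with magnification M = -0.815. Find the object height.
ho = |hi|/|M| = 4 cm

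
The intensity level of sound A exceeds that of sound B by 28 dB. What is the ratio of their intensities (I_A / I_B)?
I_A/I_B = 10^(Δβ/10) = 631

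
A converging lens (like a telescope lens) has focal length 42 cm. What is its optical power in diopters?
P = 1/f = 2.381 D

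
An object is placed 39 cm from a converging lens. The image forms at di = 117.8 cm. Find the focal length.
1/f = 1/do + 1/di → f = 29.3 cm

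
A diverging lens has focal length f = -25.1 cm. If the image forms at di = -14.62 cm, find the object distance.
1/do = 1/f − 1/di → do = 35.02 cm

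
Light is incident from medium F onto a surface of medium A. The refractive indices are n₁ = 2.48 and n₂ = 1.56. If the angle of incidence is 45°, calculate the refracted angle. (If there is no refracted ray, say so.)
sin θ₂ = (n₁/n₂)·sin θ₁ = 1.124 > 1, so there is no refracted ray — the light undergoes total internal reflection.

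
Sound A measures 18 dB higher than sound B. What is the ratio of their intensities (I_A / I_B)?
I_A/I_B = 10^(Δβ/10) = 63.1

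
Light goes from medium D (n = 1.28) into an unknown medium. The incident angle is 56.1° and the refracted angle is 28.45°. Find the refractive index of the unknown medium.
n₂ = n₁·sin θ₁ / sin θ₂ = 2.23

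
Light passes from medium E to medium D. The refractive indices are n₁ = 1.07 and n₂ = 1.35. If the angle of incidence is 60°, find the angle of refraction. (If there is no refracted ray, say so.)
sin θ₂ = (n₁/n₂)·sin θ₁ = 0.6864 → θ₂ = 43.35°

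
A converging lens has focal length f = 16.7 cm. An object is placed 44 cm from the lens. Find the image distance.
1/di = 1/f − 1/do → di = 26.92 cm (real image)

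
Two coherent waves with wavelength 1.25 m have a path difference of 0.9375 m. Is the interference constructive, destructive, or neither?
neither (partial) — path difference = 0.75λ, neither a whole number of wavelengths nor an odd multiple of λ/2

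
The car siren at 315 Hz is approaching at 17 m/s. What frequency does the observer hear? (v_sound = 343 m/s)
f_obs = f·v/(v − v_s) = 331.4 Hz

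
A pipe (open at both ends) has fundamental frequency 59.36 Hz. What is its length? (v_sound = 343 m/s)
L = v/(2f₁) = 2.889 m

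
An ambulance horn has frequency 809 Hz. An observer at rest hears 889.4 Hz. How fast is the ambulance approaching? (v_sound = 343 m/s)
v_s = v·(1 − f/f_obs) = 31.01 m/s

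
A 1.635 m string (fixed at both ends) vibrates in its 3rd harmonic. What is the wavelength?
λₙ = 2L/n = 1.09 m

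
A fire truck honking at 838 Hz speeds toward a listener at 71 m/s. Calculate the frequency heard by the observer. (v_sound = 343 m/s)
f_obs = f·v/(v − v_s) = 1057 Hz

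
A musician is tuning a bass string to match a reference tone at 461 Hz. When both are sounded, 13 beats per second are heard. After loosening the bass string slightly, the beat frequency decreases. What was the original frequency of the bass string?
474 Hz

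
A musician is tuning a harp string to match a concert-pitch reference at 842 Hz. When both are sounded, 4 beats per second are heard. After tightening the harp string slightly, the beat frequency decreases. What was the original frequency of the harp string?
838 Hz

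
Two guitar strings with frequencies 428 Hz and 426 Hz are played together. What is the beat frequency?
2 Hz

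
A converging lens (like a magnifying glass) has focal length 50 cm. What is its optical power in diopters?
P = 1/f = 2 D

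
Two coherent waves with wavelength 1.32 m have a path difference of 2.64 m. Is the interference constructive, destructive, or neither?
constructive — path difference = 2λ, a whole number of wavelengths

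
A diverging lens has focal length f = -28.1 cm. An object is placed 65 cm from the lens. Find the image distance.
1/di = 1/f − 1/do → di = -19.62 cm (virtual image)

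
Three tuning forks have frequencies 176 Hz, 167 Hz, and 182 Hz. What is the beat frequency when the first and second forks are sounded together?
9 Hz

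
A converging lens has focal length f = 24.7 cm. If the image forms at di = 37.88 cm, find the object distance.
1/do = 1/f − 1/di → do = 70.99 cm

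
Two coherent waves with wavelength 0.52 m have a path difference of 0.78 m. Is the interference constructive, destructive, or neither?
destructive — path difference = 1.5λ, an odd multiple of λ/2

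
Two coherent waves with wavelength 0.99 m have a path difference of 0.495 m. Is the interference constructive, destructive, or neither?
destructive — path difference = 0.5λ, an odd multiple of λ/2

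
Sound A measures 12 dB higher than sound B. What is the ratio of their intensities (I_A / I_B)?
I_A/I_B = 10^(Δβ/10) = 15.85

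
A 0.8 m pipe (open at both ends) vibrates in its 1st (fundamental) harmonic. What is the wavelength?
λₙ = 2L/n = 1.6 m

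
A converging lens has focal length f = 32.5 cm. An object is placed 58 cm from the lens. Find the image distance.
1/di = 1/f − 1/do → di = 73.92 cm (real image)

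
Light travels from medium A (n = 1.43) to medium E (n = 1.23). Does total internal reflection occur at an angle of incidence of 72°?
θc = arcsin(n₂/n₁) = 59.33°; 72° > θc, so yes — total internal reflection.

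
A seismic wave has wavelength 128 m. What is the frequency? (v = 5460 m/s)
f = v/λ = 42.66 Hz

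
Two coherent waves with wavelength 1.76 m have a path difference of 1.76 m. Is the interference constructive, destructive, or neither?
constructive — path difference = 1λ, a whole number of wavelengths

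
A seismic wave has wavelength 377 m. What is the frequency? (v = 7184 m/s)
f = v/λ = 19.06 Hz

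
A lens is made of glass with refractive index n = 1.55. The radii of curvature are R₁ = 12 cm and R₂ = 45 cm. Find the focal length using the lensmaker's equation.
1/f = (n − 1)(1/R₁ − 1/R₂) → f = 29.75 cm (converging lens)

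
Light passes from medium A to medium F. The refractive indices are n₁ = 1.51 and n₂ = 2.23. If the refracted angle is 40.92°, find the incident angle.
sin θ₁ = (n₂/n₁)·sin θ₂ → θ₁ = 75.31°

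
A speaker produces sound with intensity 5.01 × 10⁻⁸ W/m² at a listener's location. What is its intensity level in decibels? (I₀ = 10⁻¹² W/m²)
β = 10·log₁₀(I/I₀) = 47 dB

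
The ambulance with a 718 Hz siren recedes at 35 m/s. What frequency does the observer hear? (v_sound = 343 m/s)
f_obs = f·v/(v + v_s) = 651.5 Hz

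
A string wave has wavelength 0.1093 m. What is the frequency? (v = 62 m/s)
f = v/λ = 567.2 Hz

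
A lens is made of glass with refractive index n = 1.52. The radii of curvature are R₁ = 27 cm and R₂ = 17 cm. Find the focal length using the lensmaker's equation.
1/f = (n − 1)(1/R₁ − 1/R₂) → f = -88.27 cm (diverging lens)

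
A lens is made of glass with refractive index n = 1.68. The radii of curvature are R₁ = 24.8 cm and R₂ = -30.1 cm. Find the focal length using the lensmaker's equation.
1/f = (n − 1)(1/R₁ − 1/R₂) → f = 20 cm (converging lens)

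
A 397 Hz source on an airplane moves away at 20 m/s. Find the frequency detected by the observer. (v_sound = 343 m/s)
f_obs = f·v/(v + v_s) = 375.1 Hz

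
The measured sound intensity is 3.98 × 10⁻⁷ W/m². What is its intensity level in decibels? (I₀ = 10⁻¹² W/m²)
β = 10·log₁₀(I/I₀) = 56 dB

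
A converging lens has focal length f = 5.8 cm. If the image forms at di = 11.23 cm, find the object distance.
1/do = 1/f − 1/di → do = 12 cm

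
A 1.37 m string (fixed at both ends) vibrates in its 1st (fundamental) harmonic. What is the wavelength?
λₙ = 2L/n = 2.74 m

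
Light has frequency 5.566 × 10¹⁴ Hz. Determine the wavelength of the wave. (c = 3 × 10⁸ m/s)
λ = c/f = 539 nm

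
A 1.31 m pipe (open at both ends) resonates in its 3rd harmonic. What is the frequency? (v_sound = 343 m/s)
fₙ = nv/(2L) = 392.7 Hz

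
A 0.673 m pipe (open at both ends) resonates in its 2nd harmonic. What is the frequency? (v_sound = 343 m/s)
fₙ = nv/(2L) = 509.7 Hz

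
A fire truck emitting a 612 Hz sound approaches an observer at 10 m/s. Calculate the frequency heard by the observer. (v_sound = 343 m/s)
f_obs = f·v/(v − v_s) = 630.4 Hz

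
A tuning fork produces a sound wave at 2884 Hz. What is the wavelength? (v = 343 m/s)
λ = v/f = 0.1189 m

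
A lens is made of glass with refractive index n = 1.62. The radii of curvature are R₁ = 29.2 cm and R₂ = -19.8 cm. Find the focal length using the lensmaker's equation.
1/f = (n − 1)(1/R₁ − 1/R₂) → f = 19.03 cm (converging lens)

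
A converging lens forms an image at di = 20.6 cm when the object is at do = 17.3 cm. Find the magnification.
M = −di/do = -1.191 (inverted image)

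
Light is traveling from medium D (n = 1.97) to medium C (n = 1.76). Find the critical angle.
θc = arcsin(n₂/n₁) = 63.3°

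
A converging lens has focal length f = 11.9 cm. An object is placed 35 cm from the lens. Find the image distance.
1/di = 1/f − 1/do → di = 18.03 cm (real image)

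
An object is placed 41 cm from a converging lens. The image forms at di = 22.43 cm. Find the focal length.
1/f = 1/do + 1/di → f = 14.5 cm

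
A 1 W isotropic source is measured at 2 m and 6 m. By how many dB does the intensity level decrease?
Δβ = 20·log₁₀(r₂/r₁) = 9.542 dB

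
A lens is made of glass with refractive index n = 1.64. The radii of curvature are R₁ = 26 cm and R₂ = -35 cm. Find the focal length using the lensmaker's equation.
1/f = (n − 1)(1/R₁ − 1/R₂) → f = 23.31 cm (converging lens)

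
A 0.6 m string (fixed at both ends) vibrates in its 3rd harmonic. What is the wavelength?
λₙ = 2L/n = 0.4 m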